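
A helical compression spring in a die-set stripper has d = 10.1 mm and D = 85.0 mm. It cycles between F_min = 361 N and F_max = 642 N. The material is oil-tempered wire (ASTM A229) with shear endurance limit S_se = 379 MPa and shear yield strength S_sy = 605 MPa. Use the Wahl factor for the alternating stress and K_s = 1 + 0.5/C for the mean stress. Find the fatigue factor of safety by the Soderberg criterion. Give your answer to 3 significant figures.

3.62

C = D/d = 85.0/10.1 = 8.4158; K_W = (4C−1)/(4C−4)+0.615/C = 1.1742; K_s = 1+0.5/C = 1.0594
F_a = (F_max−F_min)/2 = 140.5 N; F_m = (F_max+F_min)/2 = 501.5 N
τ_a = K_W·8F_aD/(πd³) = 1.1742 × 29.517 = 34.659 MPa
τ_m = K_s·8F_mD/(πd³) = 1.0594 × 105.36 = 111.62 MPa
Soderberg: 1/n_f = τ_a/S_se + τ_m/S_sy = 34.659/379 + 111.62/605 = 0.09145 + 0.18449 = 0.27594
n_f = 1/0.27594 = 3.624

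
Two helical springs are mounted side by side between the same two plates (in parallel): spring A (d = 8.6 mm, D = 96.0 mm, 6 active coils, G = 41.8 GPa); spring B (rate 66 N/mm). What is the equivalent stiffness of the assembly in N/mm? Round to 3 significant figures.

71.4 N/mm

k_A = Gd⁴/(8D³N_a) = (41.8×10³)(8.6⁴)/(8·96.0³·6) = 5.3841 N/mm
Parallel: k_eq = 5.3841 + 66 = 71.384 N/mm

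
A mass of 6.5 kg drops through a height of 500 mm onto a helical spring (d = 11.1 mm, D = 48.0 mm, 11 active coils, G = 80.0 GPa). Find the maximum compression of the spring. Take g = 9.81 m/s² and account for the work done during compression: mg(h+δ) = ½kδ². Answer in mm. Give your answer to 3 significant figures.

23.1 mm

k = Gd⁴/(8D³N_a) = (80.0×10³)(11.1⁴)/(8·48.0³·11) = 124.79 N/mm
W = mg = 6.5 × 9.81 = 63.765 N
½kδ² − Wδ − Wh = 0 → δ = (W + √(W² + 2kWh))/k
δ = (63.765 + √(4066 + 7.95716e+06))/124.79 = (63.765 + 2821.6)/124.79 = 23.122 mm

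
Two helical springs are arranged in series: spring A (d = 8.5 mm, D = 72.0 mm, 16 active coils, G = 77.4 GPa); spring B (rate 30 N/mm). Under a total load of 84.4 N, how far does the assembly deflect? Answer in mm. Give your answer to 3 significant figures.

k_A = Gd⁴/(8D³N_a) = (77.4×10³)(8.5⁴)/(8·72.0³·16) = 8.4569 N/mm
Series: 1/k_eq = 1/8.4569 + 1/30 = 0.15158; k_eq = 6.5972 N/mm
δ = F/k_eq = 84.4/6.5972 = 12.793 mm

12.8 mm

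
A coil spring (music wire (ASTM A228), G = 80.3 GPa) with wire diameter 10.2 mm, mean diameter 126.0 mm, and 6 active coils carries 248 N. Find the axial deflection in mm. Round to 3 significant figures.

27.4 mm

k = Gd⁴/(8D³N_a) = (80.3×10³)(10.2⁴)/(8·126.0³·6) = 9.0524 N/mm
δ = F/k = 248 / 9.0524 = 27.396 mm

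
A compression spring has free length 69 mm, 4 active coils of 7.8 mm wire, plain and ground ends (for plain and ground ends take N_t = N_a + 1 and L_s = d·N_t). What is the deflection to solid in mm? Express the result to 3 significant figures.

30.0 mm

N_t = 5; L_s = 7.8·5 = 39 mm
δ_solid = L₀ − L_s = 69 − 39 = 30 mm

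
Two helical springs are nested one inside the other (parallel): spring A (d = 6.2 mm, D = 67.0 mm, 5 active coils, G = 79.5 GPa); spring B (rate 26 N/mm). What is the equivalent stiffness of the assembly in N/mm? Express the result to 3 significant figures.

35.8 N/mm

k_A = Gd⁴/(8D³N_a) = (79.5×10³)(6.2⁴)/(8·67.0³·5) = 9.7645 N/mm
Parallel: k_eq = 9.7645 + 26 = 35.764 N/mm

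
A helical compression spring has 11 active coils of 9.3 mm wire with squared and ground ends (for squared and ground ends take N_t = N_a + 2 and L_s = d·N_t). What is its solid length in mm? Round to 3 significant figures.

121 mm

squared and ground ends: N_t = N_a + 2 = 11 + 2 = 13
L_s = d·N_t = 9.3 × 13 = 120.9 mm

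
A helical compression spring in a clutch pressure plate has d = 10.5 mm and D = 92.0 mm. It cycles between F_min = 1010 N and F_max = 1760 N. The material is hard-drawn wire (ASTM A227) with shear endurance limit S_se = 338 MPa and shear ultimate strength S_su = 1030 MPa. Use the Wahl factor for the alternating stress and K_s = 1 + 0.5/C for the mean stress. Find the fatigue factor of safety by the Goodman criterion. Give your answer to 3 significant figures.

C = D/d = 92.0/10.5 = 8.7619; K_W = (4C−1)/(4C−4)+0.615/C = 1.1668; K_s = 1+0.5/C = 1.0571
F_a = (F_max−F_min)/2 = 375 N; F_m = (F_max+F_min)/2 = 1385 N
τ_a = K_W·8F_aD/(πd³) = 1.1668 × 75.891 = 88.551 MPa
τ_m = K_s·8F_mD/(πd³) = 1.0571 × 280.29 = 296.29 MPa
Goodman: 1/n_f = τ_a/S_se + τ_m/S_su = 88.551/338 + 296.29/1030 = 0.26199 + 0.28766 = 0.54964
n_f = 1/0.54964 = 1.819

1.82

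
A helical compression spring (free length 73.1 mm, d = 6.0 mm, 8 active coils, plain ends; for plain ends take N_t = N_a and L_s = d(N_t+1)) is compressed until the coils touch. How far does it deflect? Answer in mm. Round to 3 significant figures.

19.1 mm

N_t = 8; L_s = 6.0·9 = 54 mm
δ_solid = L₀ − L_s = 73.1 − 54 = 19.1 mm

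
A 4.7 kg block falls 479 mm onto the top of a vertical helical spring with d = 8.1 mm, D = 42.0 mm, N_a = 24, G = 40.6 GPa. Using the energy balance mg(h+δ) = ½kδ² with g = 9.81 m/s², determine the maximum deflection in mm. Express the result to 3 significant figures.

k = Gd⁴/(8D³N_a) = (40.6×10³)(8.1⁴)/(8·42.0³·24) = 12.286 N/mm
W = mg = 4.7 × 9.81 = 46.107 N
½kδ² − Wδ − Wh = 0 → δ = (W + √(W² + 2kWh))/k
δ = (46.107 + √(2125.9 + 542687))/12.286 = (46.107 + 738.11)/12.286 = 63.83 mm

63.8 mm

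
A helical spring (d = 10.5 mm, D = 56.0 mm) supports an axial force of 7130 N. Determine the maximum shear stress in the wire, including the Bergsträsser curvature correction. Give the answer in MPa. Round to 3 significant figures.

Spring index C = D/d = 56.0/10.5 = 5.3333
K_B = (4C+2)/(4C−3) = 23.333/18.333 = 1.2727
τ₀ = 8FD/(πd³) = 8·7130·56.0/(π·10.5³) = 3.19424e+06/3636.8 = 878.31 MPa
τ_max = K·τ₀ = 1.2727 × 878.31 = 1117.9 MPa

1120 MPa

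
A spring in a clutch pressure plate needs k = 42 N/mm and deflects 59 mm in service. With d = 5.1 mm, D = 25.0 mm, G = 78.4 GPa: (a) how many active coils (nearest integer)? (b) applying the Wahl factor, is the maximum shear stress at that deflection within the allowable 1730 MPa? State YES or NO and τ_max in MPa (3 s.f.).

(a) 10 coils; (b) YES, τ_max = 1580 MPa

N_a = Gd⁴/(8D³k) = (78.4×10³)(5.1⁴)/(8·25.0³·42) = 10.1 → N_a = 10
Actual rate k = Gd⁴/(8D³·10) = 42.431 N/mm
Working load F = kδ = 42.431·59 = 2503.4 N
C = 25.0/5.1 = 4.9020; K_W = (4C−1)/(4C−4)+0.615/C = 1.3177
τ_max = K_W·8FD/(πd³) = 1.3177·1201.5 = 1583.1 MPa
τ_max ≤ 1730 MPa → acceptable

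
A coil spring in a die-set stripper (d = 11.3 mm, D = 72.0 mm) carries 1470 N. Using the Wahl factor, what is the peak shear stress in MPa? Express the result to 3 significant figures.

Spring index C = D/d = 72.0/11.3 = 6.3717
K_W = (4C−1)/(4C−4) + 0.615/C = 24.487/21.487 + 0.0965 = 1.2361
τ₀ = 8FD/(πd³) = 8·1470·72.0/(π·11.3³) = 846720/4533 = 186.79 MPa
τ_max = K·τ₀ = 1.2361 × 186.79 = 230.9 MPa

231 MPa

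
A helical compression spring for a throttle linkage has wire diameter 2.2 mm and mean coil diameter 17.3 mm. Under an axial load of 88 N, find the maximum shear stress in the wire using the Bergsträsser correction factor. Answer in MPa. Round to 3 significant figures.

428 MPa

Spring index C = D/d = 17.3/2.2 = 7.8636
K_B = (4C+2)/(4C−3) = 33.455/28.455 = 1.1757
τ₀ = 8FD/(πd³) = 8·88·17.3/(π·2.2³) = 12179.2/33.452 = 364.08 MPa
τ_max = K·τ₀ = 1.1757 × 364.08 = 428.06 MPa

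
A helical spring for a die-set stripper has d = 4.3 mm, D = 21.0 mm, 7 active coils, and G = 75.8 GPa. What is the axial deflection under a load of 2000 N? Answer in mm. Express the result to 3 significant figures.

40.0 mm

k = Gd⁴/(8D³N_a) = (75.8×10³)(4.3⁴)/(8·21.0³·7) = 49.969 N/mm
δ = F/k = 2000 / 49.969 = 40.025 mm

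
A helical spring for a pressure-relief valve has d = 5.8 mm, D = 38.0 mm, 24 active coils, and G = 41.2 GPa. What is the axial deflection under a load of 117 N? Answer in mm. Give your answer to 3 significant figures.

k = Gd⁴/(8D³N_a) = (41.2×10³)(5.8⁴)/(8·38.0³·24) = 4.4254 N/mm
δ = F/k = 117 / 4.4254 = 26.438 mm

26.4 mm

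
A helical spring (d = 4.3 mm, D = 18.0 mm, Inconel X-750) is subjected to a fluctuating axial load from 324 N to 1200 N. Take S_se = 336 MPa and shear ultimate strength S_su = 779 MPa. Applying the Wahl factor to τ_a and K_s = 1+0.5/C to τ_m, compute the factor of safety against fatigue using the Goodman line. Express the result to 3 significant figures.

0.599

C = D/d = 18.0/4.3 = 4.1860; K_W = (4C−1)/(4C−4)+0.615/C = 1.3823; K_s = 1+0.5/C = 1.1194
F_a = (F_max−F_min)/2 = 438 N; F_m = (F_max+F_min)/2 = 762 N
τ_a = K_W·8F_aD/(πd³) = 1.3823 × 252.51 = 349.05 MPa
τ_m = K_s·8F_mD/(πd³) = 1.1194 × 439.3 = 491.77 MPa
Goodman: 1/n_f = τ_a/S_se + τ_m/S_su = 349.05/336 + 491.77/779 = 1.03884 + 0.63129 = 1.6701
n_f = 1/1.6701 = 0.5988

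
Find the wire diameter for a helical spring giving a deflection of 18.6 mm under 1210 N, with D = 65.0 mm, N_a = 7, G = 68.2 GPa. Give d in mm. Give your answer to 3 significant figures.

Required rate k = F/δ = 1210/18.6 = 65.054 N/mm
d = (8D³N_a·k / G)^(1/4) = (8·65.0³·7·65.054 / (68.2×10³))^0.25
  = (14670)^0.25 = 11.0054 mm

11.0 mm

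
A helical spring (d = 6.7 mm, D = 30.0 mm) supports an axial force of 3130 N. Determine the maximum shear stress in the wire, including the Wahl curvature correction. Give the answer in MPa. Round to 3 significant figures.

Spring index C = D/d = 30.0/6.7 = 4.4776
K_W = (4C−1)/(4C−4) + 0.615/C = 16.910/13.910 + 0.1373 = 1.3530
τ₀ = 8FD/(πd³) = 8·3130·30.0/(π·6.7³) = 751200/944.87 = 795.03 MPa
τ_max = K·τ₀ = 1.3530 × 795.03 = 1075.7 MPa

1080 MPa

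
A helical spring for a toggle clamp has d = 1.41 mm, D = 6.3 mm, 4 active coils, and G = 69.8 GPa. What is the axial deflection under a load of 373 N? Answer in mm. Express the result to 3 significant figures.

10.8 mm

k = Gd⁴/(8D³N_a) = (69.8×10³)(1.41⁴)/(8·6.3³·4) = 34.479 N/mm
δ = F/k = 373 / 34.479 = 10.818 mm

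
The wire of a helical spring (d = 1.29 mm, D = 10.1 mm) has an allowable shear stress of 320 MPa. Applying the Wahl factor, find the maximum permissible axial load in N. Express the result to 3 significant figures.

22.5 N

C = D/d = 10.1/1.29 = 7.8295
K_W = (4C−1)/(4C−4) + 0.615/C = 30.318/27.318 + 0.0785 = 1.1884
τ_max = K·8FD/(πd³) → F_max = τ_allow·πd³/(8DK)
F_max = 320·π·1.29³/(8·10.1·1.1884) = 2158.1/96.02 = 22.475 N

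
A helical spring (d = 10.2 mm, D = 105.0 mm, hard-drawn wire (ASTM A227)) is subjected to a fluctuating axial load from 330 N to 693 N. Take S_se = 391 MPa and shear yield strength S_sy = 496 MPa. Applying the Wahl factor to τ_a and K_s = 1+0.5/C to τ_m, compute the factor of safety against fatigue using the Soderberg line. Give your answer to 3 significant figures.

C = D/d = 105.0/10.2 = 10.2941; K_W = (4C−1)/(4C−4)+0.615/C = 1.1404; K_s = 1+0.5/C = 1.0486
F_a = (F_max−F_min)/2 = 181.5 N; F_m = (F_max+F_min)/2 = 511.5 N
τ_a = K_W·8F_aD/(πd³) = 1.1404 × 45.73 = 52.153 MPa
τ_m = K_s·8F_mD/(πd³) = 1.0486 × 128.88 = 135.14 MPa
Soderberg: 1/n_f = τ_a/S_se + τ_m/S_sy = 52.153/391 + 135.14/496 = 0.13338 + 0.27245 = 0.40584
n_f = 1/0.40584 = 2.464

2.46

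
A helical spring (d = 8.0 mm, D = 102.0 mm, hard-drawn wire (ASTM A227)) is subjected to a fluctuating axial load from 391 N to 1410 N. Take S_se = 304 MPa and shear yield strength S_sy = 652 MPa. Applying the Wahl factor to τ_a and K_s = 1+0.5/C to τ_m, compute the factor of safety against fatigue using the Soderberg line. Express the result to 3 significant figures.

C = D/d = 102.0/8.0 = 12.7500; K_W = (4C−1)/(4C−4)+0.615/C = 1.1121; K_s = 1+0.5/C = 1.0392
F_a = (F_max−F_min)/2 = 509.5 N; F_m = (F_max+F_min)/2 = 900.5 N
τ_a = K_W·8F_aD/(πd³) = 1.1121 × 258.47 = 287.44 MPa
τ_m = K_s·8F_mD/(πd³) = 1.0392 × 456.83 = 474.74 MPa
Soderberg: 1/n_f = τ_a/S_se + τ_m/S_sy = 287.44/304 + 474.74/652 = 0.94552 + 0.72814 = 1.6737
n_f = 1/1.6737 = 0.5975

0.597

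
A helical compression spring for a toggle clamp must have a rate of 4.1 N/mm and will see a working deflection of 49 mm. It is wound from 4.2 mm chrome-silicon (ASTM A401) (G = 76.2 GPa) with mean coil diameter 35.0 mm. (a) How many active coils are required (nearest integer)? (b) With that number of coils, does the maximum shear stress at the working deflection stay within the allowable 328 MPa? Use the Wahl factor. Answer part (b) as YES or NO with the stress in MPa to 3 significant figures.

(a) 17 coils; (b) YES, τ_max = 282 MPa

N_a = Gd⁴/(8D³k) = (76.2×10³)(4.2⁴)/(8·35.0³·4.1) = 16.86 → N_a = 17
Actual rate k = Gd⁴/(8D³·17) = 4.0664 N/mm
Working load F = kδ = 4.0664·49 = 199.25 N
C = 35.0/4.2 = 8.3333; K_W = (4C−1)/(4C−4)+0.615/C = 1.1761
τ_max = K_W·8FD/(πd³) = 1.1761·239.7 = 281.9 MPa
τ_max ≤ 328 MPa → acceptable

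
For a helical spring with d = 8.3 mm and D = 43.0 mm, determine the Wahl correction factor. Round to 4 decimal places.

1.2981

C = D/d = 43.0/8.3 = 5.1807
K_W = (4C−1)/(4C−4) + 0.615/C = 19.723/16.723 + 0.1187 = 1.2981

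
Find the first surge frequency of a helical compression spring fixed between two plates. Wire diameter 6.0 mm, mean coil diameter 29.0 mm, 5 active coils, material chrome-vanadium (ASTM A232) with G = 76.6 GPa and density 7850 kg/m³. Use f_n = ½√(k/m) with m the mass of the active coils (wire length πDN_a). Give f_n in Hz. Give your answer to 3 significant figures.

502 Hz

k = Gd⁴/(8D³N_a) = (76.6×10³)(6.0⁴)/(8·29.0³·5) = 101.76 N/mm = 1.0176e+05 N/m
Wire length L = πDN_a = π·29.0·5 = 455.53 mm
m = ρ·(πd²/4)·L = 7850 × 28.274×10⁻⁶ m² × 0.45553 m = 0.10111 kg
f_n = ½√(k/m) = 0.5·√(1.0176e+05/0.10111) = 0.5·√(1.0065e+06) = 501.61 Hz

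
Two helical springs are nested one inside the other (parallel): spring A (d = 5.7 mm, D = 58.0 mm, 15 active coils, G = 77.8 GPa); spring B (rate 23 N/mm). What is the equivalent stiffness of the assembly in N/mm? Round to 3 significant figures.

26.5 N/mm

k_A = Gd⁴/(8D³N_a) = (77.8×10³)(5.7⁴)/(8·58.0³·15) = 3.5076 N/mm
Parallel: k_eq = 3.5076 + 23 = 26.508 N/mm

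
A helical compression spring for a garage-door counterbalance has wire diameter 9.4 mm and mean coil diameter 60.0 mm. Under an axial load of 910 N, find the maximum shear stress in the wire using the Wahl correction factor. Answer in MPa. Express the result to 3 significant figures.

Spring index C = D/d = 60.0/9.4 = 6.3830
K_W = (4C−1)/(4C−4) + 0.615/C = 24.532/21.532 + 0.0964 = 1.2357
τ₀ = 8FD/(πd³) = 8·910·60.0/(π·9.4³) = 436800/2609.4 = 167.4 MPa
τ_max = K·τ₀ = 1.2357 × 167.4 = 206.85 MPa

207 MPa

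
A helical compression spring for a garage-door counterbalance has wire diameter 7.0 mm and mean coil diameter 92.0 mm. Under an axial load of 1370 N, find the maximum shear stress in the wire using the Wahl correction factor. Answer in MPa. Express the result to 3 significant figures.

Spring index C = D/d = 92.0/7.0 = 13.1429
K_W = (4C−1)/(4C−4) + 0.615/C = 51.571/48.571 + 0.0468 = 1.1086
τ₀ = 8FD/(πd³) = 8·1370·92.0/(π·7.0³) = 1.00832e+06/1077.6 = 935.74 MPa
τ_max = K·τ₀ = 1.1086 × 935.74 = 1037.3 MPa

1040 MPa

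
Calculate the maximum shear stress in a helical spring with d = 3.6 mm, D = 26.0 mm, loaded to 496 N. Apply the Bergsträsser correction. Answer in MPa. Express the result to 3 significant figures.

840 MPa

Spring index C = D/d = 26.0/3.6 = 7.2222
K_B = (4C+2)/(4C−3) = 30.889/25.889 = 1.1931
τ₀ = 8FD/(πd³) = 8·496·26.0/(π·3.6³) = 103168/146.57 = 703.86 MPa
τ_max = K·τ₀ = 1.1931 × 703.86 = 839.8 MPa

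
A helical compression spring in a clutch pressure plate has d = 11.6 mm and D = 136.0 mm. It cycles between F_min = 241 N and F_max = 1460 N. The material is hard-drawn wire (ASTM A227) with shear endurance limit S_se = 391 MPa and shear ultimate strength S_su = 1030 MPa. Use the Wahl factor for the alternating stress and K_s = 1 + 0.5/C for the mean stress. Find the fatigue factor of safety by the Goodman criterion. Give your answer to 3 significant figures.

1.73

C = D/d = 136.0/11.6 = 11.7241; K_W = (4C−1)/(4C−4)+0.615/C = 1.1224; K_s = 1+0.5/C = 1.0426
F_a = (F_max−F_min)/2 = 609.5 N; F_m = (F_max+F_min)/2 = 850.5 N
τ_a = K_W·8F_aD/(πd³) = 1.1224 × 135.23 = 151.78 MPa
τ_m = K_s·8F_mD/(πd³) = 1.0426 × 188.7 = 196.75 MPa
Goodman: 1/n_f = τ_a/S_se + τ_m/S_su = 151.78/391 + 196.75/1030 = 0.38819 + 0.19102 = 0.57921
n_f = 1/0.57921 = 1.726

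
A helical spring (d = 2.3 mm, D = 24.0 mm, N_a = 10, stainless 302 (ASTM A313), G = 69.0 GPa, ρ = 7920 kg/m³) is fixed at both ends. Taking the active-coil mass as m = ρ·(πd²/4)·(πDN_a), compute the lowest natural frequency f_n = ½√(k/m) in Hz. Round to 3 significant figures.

133 Hz

k = Gd⁴/(8D³N_a) = (69.0×10³)(2.3⁴)/(8·24.0³·10) = 1.746 N/mm = 1746 N/m
Wire length L = πDN_a = π·24.0·10 = 753.98 mm
m = ρ·(πd²/4)·L = 7920 × 4.1548×10⁻⁶ m² × 0.75398 m = 0.02481 kg
f_n = ½√(k/m) = 0.5·√(1746/0.02481) = 0.5·√(70373) = 132.64 Hz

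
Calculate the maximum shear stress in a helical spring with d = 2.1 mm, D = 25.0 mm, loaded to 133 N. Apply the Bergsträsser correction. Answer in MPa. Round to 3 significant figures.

1020 MPa

Spring index C = D/d = 25.0/2.1 = 11.9048
K_B = (4C+2)/(4C−3) = 49.619/44.619 = 1.1121
τ₀ = 8FD/(πd³) = 8·133·25.0/(π·2.1³) = 26600/29.094 = 914.27 MPa
τ_max = K·τ₀ = 1.1121 × 914.27 = 1016.7 MPa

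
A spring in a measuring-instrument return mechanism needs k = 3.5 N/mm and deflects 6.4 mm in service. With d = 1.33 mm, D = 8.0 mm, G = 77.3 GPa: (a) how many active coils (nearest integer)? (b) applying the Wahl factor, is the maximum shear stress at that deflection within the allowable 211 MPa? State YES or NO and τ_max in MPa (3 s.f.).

N_a = Gd⁴/(8D³k) = (77.3×10³)(1.33⁴)/(8·8.0³·3.5) = 16.87 → N_a = 17
Actual rate k = Gd⁴/(8D³·17) = 3.4736 N/mm
Working load F = kδ = 3.4736·6.4 = 22.231 N
C = 8.0/1.33 = 6.0150; K_W = (4C−1)/(4C−4)+0.615/C = 1.2518
τ_max = K_W·8FD/(πd³) = 1.2518·192.5 = 240.97 MPa
τ_max > 211 MPa → exceeds allowable

(a) 17 coils; (b) NO, τ_max = 241 MPa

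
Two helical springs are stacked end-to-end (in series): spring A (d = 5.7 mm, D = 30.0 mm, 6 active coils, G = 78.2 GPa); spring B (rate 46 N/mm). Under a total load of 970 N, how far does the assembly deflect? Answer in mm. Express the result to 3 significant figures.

k_A = Gd⁴/(8D³N_a) = (78.2×10³)(5.7⁴)/(8·30.0³·6) = 63.694 N/mm
Series: 1/k_eq = 1/63.694 + 1/46 = 0.037439; k_eq = 26.71 N/mm
δ = F/k_eq = 970/26.71 = 36.316 mm

36.3 mm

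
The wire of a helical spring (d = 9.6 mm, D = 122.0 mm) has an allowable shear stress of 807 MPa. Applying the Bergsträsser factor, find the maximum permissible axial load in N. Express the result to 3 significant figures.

C = D/d = 122.0/9.6 = 12.7083
K_B = (4C+2)/(4C−3) = 52.833/47.833 = 1.1045
τ_max = K·8FD/(πd³) → F_max = τ_allow·πd³/(8DK)
F_max = 807·π·9.6³/(8·122.0·1.1045) = 2.243e+06/1078 = 2080.7 N

2080 N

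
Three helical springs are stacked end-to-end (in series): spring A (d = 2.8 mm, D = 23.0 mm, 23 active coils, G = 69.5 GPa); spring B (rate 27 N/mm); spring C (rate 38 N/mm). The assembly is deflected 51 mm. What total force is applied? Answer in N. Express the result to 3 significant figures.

k_A = Gd⁴/(8D³N_a) = (69.5×10³)(2.8⁴)/(8·23.0³·23) = 1.9082 N/mm
Series: 1/k_eq = 1/1.9082 + 1/27 + 1/38 = 0.58742; k_eq = 1.7024 N/mm
F = k_eq·δ = 1.7024·51 = 86.821 N

86.8 N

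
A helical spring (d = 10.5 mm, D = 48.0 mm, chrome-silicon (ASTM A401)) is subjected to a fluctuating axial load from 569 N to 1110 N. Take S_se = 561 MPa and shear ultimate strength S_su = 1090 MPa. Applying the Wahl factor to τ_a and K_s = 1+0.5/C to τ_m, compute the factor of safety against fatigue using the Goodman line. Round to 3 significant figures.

6.30

C = D/d = 48.0/10.5 = 4.5714; K_W = (4C−1)/(4C−4)+0.615/C = 1.3445; K_s = 1+0.5/C = 1.1094
F_a = (F_max−F_min)/2 = 270.5 N; F_m = (F_max+F_min)/2 = 839.5 N
τ_a = K_W·8F_aD/(πd³) = 1.3445 × 28.561 = 38.402 MPa
τ_m = K_s·8F_mD/(πd³) = 1.1094 × 88.641 = 98.336 MPa
Goodman: 1/n_f = τ_a/S_se + τ_m/S_su = 38.402/561 + 98.336/1090 = 0.06845 + 0.09022 = 0.15867
n_f = 1/0.15867 = 6.302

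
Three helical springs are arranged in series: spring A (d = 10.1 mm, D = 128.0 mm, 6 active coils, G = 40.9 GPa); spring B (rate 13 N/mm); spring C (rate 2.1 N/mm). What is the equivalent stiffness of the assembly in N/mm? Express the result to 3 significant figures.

k_A = Gd⁴/(8D³N_a) = (40.9×10³)(10.1⁴)/(8·128.0³·6) = 4.228 N/mm
Series: 1/k_eq = 1/4.228 + 1/13 + 1/2.1 = 0.78963; k_eq = 1.2664 N/mm

1.27 N/mm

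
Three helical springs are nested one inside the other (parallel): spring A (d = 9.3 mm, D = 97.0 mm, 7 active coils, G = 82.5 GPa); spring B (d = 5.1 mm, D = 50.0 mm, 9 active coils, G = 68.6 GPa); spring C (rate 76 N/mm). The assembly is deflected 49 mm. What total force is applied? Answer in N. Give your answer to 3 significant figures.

4570 N

k_A = Gd⁴/(8D³N_a) = (82.5×10³)(9.3⁴)/(8·97.0³·7) = 12.075 N/mm
k_B = Gd⁴/(8D³N_a) = (68.6×10³)(5.1⁴)/(8·50.0³·9) = 5.1566 N/mm
Parallel: k_eq = 12.075 + 5.1566 + 76 = 93.231 N/mm
F = k_eq·δ = 93.231·49 = 4568.3 N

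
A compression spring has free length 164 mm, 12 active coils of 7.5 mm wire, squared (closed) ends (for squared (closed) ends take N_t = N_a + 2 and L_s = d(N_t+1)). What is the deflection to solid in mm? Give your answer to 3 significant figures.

51.5 mm

N_t = 14; L_s = 7.5·15 = 112.5 mm
δ_solid = L₀ − L_s = 164 − 112.5 = 51.5 mm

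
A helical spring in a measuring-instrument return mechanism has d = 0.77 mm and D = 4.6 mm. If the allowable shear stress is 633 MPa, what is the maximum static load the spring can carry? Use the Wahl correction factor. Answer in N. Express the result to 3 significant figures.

19.7 N

C = D/d = 4.6/0.77 = 5.9740
K_W = (4C−1)/(4C−4) + 0.615/C = 22.896/19.896 + 0.1029 = 1.2537
τ_max = K·8FD/(πd³) → F_max = τ_allow·πd³/(8DK)
F_max = 633·π·0.77³/(8·4.6·1.2537) = 907.87/46.137 = 19.678 N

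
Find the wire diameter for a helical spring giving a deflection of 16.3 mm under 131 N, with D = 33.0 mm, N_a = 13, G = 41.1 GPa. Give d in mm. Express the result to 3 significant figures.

Required rate k = F/δ = 131/16.3 = 8.0368 N/mm
d = (8D³N_a·k / G)^(1/4) = (8·33.0³·13·8.0368 / (41.1×10³))^0.25
  = (730.83)^0.25 = 5.1994 mm

5.20 mm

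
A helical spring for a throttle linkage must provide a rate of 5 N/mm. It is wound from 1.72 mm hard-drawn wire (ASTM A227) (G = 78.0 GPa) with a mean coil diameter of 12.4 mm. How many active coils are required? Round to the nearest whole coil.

N_a = Gd⁴/(8D³k) = (78.0×10³ × 1.72⁴)/(8 × 12.4³ × 5)
    = 682666 / 76265 = 8.951 → 9 coils

9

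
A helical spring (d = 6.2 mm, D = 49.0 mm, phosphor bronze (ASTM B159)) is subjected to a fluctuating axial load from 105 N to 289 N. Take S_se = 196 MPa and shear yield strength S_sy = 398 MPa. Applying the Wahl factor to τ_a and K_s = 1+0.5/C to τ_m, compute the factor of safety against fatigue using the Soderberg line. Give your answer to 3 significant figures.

1.76

C = D/d = 49.0/6.2 = 7.9032; K_W = (4C−1)/(4C−4)+0.615/C = 1.1865; K_s = 1+0.5/C = 1.0633
F_a = (F_max−F_min)/2 = 92 N; F_m = (F_max+F_min)/2 = 197 N
τ_a = K_W·8F_aD/(πd³) = 1.1865 × 48.167 = 57.148 MPa
τ_m = K_s·8F_mD/(πd³) = 1.0633 × 103.14 = 109.67 MPa
Soderberg: 1/n_f = τ_a/S_se + τ_m/S_sy = 57.148/196 + 109.67/398 = 0.29157 + 0.27554 = 0.56711
n_f = 1/0.56711 = 1.763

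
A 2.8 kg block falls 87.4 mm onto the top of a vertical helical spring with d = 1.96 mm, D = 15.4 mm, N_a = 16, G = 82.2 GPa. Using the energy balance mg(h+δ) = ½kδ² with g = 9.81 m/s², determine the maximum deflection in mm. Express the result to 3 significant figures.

k = Gd⁴/(8D³N_a) = (82.2×10³)(1.96⁴)/(8·15.4³·16) = 2.5949 N/mm
W = mg = 2.8 × 9.81 = 27.468 N
½kδ² − Wδ − Wh = 0 → δ = (W + √(W² + 2kWh))/k
δ = (27.468 + √(754.49 + 12459.3))/2.5949 = (27.468 + 114.95)/2.5949 = 54.884 mm

54.9 mm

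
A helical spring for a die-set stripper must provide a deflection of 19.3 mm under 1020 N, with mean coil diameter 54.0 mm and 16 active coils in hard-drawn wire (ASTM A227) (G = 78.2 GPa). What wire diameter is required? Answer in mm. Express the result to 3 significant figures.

Required rate k = F/δ = 1020/19.3 = 52.85 N/mm
d = (8D³N_a·k / G)^(1/4) = (8·54.0³·16·52.85 / (78.2×10³))^0.25
  = (13622)^0.25 = 10.8033 mm

10.8 mm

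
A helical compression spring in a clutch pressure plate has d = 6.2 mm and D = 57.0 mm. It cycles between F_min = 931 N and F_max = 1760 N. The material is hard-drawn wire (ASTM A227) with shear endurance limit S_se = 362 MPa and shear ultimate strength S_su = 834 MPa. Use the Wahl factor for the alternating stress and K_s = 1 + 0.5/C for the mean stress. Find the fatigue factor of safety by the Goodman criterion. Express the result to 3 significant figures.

C = D/d = 57.0/6.2 = 9.1935; K_W = (4C−1)/(4C−4)+0.615/C = 1.1584; K_s = 1+0.5/C = 1.0544
F_a = (F_max−F_min)/2 = 414.5 N; F_m = (F_max+F_min)/2 = 1345.5 N
τ_a = K_W·8F_aD/(πd³) = 1.1584 × 252.44 = 292.44 MPa
τ_m = K_s·8F_mD/(πd³) = 1.0544 × 819.45 = 864.02 MPa
Goodman: 1/n_f = τ_a/S_se + τ_m/S_su = 292.44/362 + 864.02/834 = 0.80784 + 1.03599 = 1.8438
n_f = 1/1.8438 = 0.5423

0.542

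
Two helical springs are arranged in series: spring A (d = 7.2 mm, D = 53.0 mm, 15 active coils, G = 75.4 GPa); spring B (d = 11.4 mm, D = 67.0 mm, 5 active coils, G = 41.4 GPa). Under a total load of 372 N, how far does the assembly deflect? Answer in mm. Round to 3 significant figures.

k_A = Gd⁴/(8D³N_a) = (75.4×10³)(7.2⁴)/(8·53.0³·15) = 11.342 N/mm
k_B = Gd⁴/(8D³N_a) = (41.4×10³)(11.4⁴)/(8·67.0³·5) = 58.121 N/mm
Series: 1/k_eq = 1/11.342 + 1/58.121 = 0.10537; k_eq = 9.4901 N/mm
δ = F/k_eq = 372/9.4901 = 39.199 mm

39.2 mm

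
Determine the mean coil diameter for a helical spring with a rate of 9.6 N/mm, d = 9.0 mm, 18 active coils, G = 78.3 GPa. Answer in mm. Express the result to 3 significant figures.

71.9 mm

D = (Gd⁴/(8N_a·k))^(1/3) = (78.3×10³·9.0⁴/(8·18·9.6))^(1/3)
  = (371619)^(1/3) = 71.8951 mm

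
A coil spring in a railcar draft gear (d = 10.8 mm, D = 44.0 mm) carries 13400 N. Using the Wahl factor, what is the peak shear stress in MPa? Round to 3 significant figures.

1660 MPa

Spring index C = D/d = 44.0/10.8 = 4.0741
K_W = (4C−1)/(4C−4) + 0.615/C = 15.296/12.296 + 0.1510 = 1.3949
τ₀ = 8FD/(πd³) = 8·13400·44.0/(π·10.8³) = 4.7168e+06/3957.5 = 1191.9 MPa
τ_max = K·τ₀ = 1.3949 × 1191.9 = 1662.6 MPa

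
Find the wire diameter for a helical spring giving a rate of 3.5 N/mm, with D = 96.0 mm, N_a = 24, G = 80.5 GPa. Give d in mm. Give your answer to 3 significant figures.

d = (8D³N_a·k / G)^(1/4) = (8·96.0³·24·3.5 / (80.5×10³))^0.25
  = (7385.6)^0.25 = 9.2704 mm

9.27 mm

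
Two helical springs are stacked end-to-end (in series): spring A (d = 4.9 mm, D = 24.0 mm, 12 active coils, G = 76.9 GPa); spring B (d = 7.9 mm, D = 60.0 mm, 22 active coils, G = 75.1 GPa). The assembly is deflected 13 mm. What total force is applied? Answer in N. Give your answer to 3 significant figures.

81.3 N

k_A = Gd⁴/(8D³N_a) = (76.9×10³)(4.9⁴)/(8·24.0³·12) = 33.405 N/mm
k_B = Gd⁴/(8D³N_a) = (75.1×10³)(7.9⁴)/(8·60.0³·22) = 7.6945 N/mm
Series: 1/k_eq = 1/33.405 + 1/7.6945 = 0.1599; k_eq = 6.254 N/mm
F = k_eq·δ = 6.254·13 = 81.302 N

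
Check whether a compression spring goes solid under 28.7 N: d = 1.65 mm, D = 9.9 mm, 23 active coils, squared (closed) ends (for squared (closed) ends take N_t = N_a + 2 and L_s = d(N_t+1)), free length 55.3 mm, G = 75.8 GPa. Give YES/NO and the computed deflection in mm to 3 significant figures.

NO, δ = 9.12 mm

k = Gd⁴/(8D³N_a) = (75.8×10³)(1.65⁴)/(8·9.9³·23) = 3.1469 N/mm
N_t = 25; L_s = 1.65·26 = 42.9 mm; δ_solid = L₀ − L_s = 55.3 − 42.9 = 12.4 mm
δ = F/k = 28.7/3.1469 = 9.1201 mm
δ < δ_solid → spring does not go solid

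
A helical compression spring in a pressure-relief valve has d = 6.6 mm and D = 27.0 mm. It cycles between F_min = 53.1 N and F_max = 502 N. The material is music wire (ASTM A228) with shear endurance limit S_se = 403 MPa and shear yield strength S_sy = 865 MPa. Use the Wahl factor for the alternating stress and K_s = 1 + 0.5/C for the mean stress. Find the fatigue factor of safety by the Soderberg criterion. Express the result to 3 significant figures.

C = D/d = 27.0/6.6 = 4.0909; K_W = (4C−1)/(4C−4)+0.615/C = 1.3930; K_s = 1+0.5/C = 1.1222
F_a = (F_max−F_min)/2 = 224.45 N; F_m = (F_max+F_min)/2 = 277.55 N
τ_a = K_W·8F_aD/(πd³) = 1.3930 × 53.677 = 74.772 MPa
τ_m = K_s·8F_mD/(πd³) = 1.1222 × 66.376 = 74.489 MPa
Soderberg: 1/n_f = τ_a/S_se + τ_m/S_sy = 74.772/403 + 74.489/865 = 0.18554 + 0.08611 = 0.27165
n_f = 1/0.27165 = 3.681

3.68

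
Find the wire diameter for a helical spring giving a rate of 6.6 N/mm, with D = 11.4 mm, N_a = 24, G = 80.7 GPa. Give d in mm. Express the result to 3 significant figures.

2.20 mm

d = (8D³N_a·k / G)^(1/4) = (8·11.4³·24·6.6 / (80.7×10³))^0.25
  = (23.264)^0.25 = 2.1962 mm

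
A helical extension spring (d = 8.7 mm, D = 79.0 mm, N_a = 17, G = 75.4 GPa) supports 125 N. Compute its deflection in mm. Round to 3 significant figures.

19.4 mm

k = Gd⁴/(8D³N_a) = (75.4×10³)(8.7⁴)/(8·79.0³·17) = 6.4421 N/mm
δ = F/k = 125 / 6.4421 = 19.404 mm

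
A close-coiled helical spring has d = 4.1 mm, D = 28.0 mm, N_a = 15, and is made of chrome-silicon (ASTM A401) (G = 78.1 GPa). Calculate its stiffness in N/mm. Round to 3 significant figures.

8.38 N/mm

k = Gd⁴/(8D³N_a) = (78.1×10³ × 4.1⁴) / (8 × 28.0³ × 15)
  = 2.20692e+07 / 2.63424e+06 = 8.3778 N/mm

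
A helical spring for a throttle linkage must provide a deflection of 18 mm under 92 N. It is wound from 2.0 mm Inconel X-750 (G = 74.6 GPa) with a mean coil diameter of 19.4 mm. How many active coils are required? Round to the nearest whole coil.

Required rate k = F/δ = 92/18 = 5.1111 N/mm
N_a = Gd⁴/(8D³k) = (74.6×10³ × 2.0⁴)/(8 × 19.4³ × 5.1111)
    = 1.1936e+06 / 298545 = 3.998 → 4 coils

4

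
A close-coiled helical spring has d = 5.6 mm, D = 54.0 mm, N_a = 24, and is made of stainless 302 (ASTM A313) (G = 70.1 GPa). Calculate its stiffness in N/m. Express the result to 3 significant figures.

2280 N/m

k = Gd⁴/(8D³N_a) = (70.1×10³ × 5.6⁴) / (8 × 54.0³ × 24)
  = 6.89398e+07 / 3.02331e+07 = 2.2803 N/mm = 2280.3 N/m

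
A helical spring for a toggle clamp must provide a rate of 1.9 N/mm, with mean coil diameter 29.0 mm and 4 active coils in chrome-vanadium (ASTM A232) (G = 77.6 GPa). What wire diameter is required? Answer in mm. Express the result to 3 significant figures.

2.09 mm

d = (8D³N_a·k / G)^(1/4) = (8·29.0³·4·1.9 / (77.6×10³))^0.25
  = (19.109)^0.25 = 2.0908 mm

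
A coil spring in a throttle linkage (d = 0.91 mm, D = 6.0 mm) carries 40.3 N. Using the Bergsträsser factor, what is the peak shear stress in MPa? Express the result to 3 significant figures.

992 MPa

Spring index C = D/d = 6.0/0.91 = 6.5934
K_B = (4C+2)/(4C−3) = 28.374/23.374 = 1.2139
τ₀ = 8FD/(πd³) = 8·40.3·6.0/(π·0.91³) = 1934.4/2.3674 = 817.09 MPa
τ_max = K·τ₀ = 1.2139 × 817.09 = 991.88 MPa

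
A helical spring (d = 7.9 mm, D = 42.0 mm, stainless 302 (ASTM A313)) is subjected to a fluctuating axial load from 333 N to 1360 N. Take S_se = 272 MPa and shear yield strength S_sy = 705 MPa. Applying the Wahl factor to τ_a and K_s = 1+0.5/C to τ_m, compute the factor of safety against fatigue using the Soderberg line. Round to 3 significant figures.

C = D/d = 42.0/7.9 = 5.3165; K_W = (4C−1)/(4C−4)+0.615/C = 1.2894; K_s = 1+0.5/C = 1.0940
F_a = (F_max−F_min)/2 = 513.5 N; F_m = (F_max+F_min)/2 = 846.5 N
τ_a = K_W·8F_aD/(πd³) = 1.2894 × 111.39 = 143.63 MPa
τ_m = K_s·8F_mD/(πd³) = 1.0940 × 183.63 = 200.9 MPa
Soderberg: 1/n_f = τ_a/S_se + τ_m/S_sy = 143.63/272 + 200.9/705 = 0.52805 + 0.28496 = 0.81301
n_f = 1/0.81301 = 1.23

1.23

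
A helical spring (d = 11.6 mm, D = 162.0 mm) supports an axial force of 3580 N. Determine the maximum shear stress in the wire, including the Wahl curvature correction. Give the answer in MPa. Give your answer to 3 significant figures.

Spring index C = D/d = 162.0/11.6 = 13.9655
K_W = (4C−1)/(4C−4) + 0.615/C = 54.862/51.862 + 0.0440 = 1.1019
τ₀ = 8FD/(πd³) = 8·3580·162.0/(π·11.6³) = 4.63968e+06/4903.7 = 946.16 MPa
τ_max = K·τ₀ = 1.1019 × 946.16 = 1042.6 MPa

1040 MPa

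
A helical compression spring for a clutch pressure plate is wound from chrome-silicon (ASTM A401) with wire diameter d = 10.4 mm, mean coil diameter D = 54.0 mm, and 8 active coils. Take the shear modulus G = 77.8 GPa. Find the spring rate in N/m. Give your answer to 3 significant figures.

k = Gd⁴/(8D³N_a) = (77.8×10³ × 10.4⁴) / (8 × 54.0³ × 8)
  = 9.1015e+08 / 1.00777e+07 = 90.313 N/mm = 90313 N/m

90300 N/m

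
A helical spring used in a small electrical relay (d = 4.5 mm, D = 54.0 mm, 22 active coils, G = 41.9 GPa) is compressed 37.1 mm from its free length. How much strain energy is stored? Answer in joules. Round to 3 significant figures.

k = Gd⁴/(8D³N_a) = (41.9×10³)(4.5⁴)/(8·54.0³·22) = 0.61997 N/mm
U = ½kδ² = 0.5 × 0.61997 × 37.1² = 426.67 N·mm = 0.42667 J

0.427 J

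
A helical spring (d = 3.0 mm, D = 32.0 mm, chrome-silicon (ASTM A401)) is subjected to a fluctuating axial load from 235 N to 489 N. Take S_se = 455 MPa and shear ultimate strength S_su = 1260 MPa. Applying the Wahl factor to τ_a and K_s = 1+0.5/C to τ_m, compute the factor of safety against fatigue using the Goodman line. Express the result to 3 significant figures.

0.536

C = D/d = 32.0/3.0 = 10.6667; K_W = (4C−1)/(4C−4)+0.615/C = 1.1352; K_s = 1+0.5/C = 1.0469
F_a = (F_max−F_min)/2 = 127 N; F_m = (F_max+F_min)/2 = 362 N
τ_a = K_W·8F_aD/(πd³) = 1.1352 × 383.29 = 435.13 MPa
τ_m = K_s·8F_mD/(πd³) = 1.0469 × 1092.5 = 1143.7 MPa
Goodman: 1/n_f = τ_a/S_se + τ_m/S_su = 435.13/455 + 1143.7/1260 = 0.95633 + 0.90774 = 1.8641
n_f = 1/1.8641 = 0.5365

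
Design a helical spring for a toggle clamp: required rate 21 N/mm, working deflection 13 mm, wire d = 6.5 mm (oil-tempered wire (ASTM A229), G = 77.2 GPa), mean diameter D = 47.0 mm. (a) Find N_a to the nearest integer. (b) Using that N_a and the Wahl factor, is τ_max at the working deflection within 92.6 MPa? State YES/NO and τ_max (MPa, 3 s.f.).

(a) 8 coils; (b) NO, τ_max = 142 MPa

N_a = Gd⁴/(8D³k) = (77.2×10³)(6.5⁴)/(8·47.0³·21) = 7.901 → N_a = 8
Actual rate k = Gd⁴/(8D³·8) = 20.739 N/mm
Working load F = kδ = 20.739·13 = 269.61 N
C = 47.0/6.5 = 7.2308; K_W = (4C−1)/(4C−4)+0.615/C = 1.2054
τ_max = K_W·8FD/(πd³) = 1.2054·117.5 = 141.64 MPa
τ_max > 92.6 MPa → exceeds allowable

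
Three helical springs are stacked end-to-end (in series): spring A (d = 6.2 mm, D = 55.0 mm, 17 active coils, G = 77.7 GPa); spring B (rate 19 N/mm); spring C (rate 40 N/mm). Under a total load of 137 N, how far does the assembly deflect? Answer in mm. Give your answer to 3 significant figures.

k_A = Gd⁴/(8D³N_a) = (77.7×10³)(6.2⁴)/(8·55.0³·17) = 5.0741 N/mm
Series: 1/k_eq = 1/5.0741 + 1/19 + 1/40 = 0.27471; k_eq = 3.6402 N/mm
δ = F/k_eq = 137/3.6402 = 37.635 mm

37.6 mm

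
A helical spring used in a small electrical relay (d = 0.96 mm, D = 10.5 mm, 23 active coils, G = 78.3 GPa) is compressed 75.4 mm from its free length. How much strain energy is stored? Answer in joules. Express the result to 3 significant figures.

0.888 J

k = Gd⁴/(8D³N_a) = (78.3×10³)(0.96⁴)/(8·10.5³·23) = 0.31222 N/mm
U = ½kδ² = 0.5 × 0.31222 × 75.4² = 887.51 N·mm = 0.88751 J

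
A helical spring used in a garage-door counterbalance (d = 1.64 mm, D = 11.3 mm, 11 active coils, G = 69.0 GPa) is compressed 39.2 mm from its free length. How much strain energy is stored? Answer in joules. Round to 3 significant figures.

3.02 J

k = Gd⁴/(8D³N_a) = (69.0×10³)(1.64⁴)/(8·11.3³·11) = 3.931 N/mm
U = ½kδ² = 0.5 × 3.931 × 39.2² = 3020.3 N·mm = 3.0203 J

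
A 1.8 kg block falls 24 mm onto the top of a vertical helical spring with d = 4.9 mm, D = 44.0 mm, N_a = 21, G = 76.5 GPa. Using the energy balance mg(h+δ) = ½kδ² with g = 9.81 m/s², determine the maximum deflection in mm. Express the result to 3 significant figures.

k = Gd⁴/(8D³N_a) = (76.5×10³)(4.9⁴)/(8·44.0³·21) = 3.0816 N/mm
W = mg = 1.8 × 9.81 = 17.658 N
½kδ² − Wδ − Wh = 0 → δ = (W + √(W² + 2kWh))/k
δ = (17.658 + √(311.8 + 2611.93))/3.0816 = (17.658 + 54.072)/3.0816 = 23.277 mm

23.3 mm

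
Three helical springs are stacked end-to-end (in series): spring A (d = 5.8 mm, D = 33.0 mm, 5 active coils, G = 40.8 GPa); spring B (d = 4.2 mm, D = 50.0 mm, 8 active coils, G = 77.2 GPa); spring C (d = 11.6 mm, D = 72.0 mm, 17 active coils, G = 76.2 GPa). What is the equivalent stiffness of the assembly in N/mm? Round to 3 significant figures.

k_A = Gd⁴/(8D³N_a) = (40.8×10³)(5.8⁴)/(8·33.0³·5) = 32.12 N/mm
k_B = Gd⁴/(8D³N_a) = (77.2×10³)(4.2⁴)/(8·50.0³·8) = 3.0028 N/mm
k_C = Gd⁴/(8D³N_a) = (76.2×10³)(11.6⁴)/(8·72.0³·17) = 27.18 N/mm
Series: 1/k_eq = 1/32.12 + 1/3.0028 + 1/27.18 = 0.40095; k_eq = 2.4941 N/mm

2.49 N/mm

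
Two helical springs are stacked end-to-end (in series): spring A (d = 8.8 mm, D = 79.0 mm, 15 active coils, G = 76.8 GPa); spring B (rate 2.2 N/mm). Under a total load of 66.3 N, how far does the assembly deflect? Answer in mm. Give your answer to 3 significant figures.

38.7 mm

k_A = Gd⁴/(8D³N_a) = (76.8×10³)(8.8⁴)/(8·79.0³·15) = 7.7845 N/mm
Series: 1/k_eq = 1/7.7845 + 1/2.2 = 0.58301; k_eq = 1.7152 N/mm
δ = F/k_eq = 66.3/1.7152 = 38.653 mm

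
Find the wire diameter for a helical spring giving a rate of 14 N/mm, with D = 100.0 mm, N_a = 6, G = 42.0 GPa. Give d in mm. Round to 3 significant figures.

d = (8D³N_a·k / G)^(1/4) = (8·100.0³·6·14 / (42.0×10³))^0.25
  = (16000)^0.25 = 11.2468 mm

11.2 mm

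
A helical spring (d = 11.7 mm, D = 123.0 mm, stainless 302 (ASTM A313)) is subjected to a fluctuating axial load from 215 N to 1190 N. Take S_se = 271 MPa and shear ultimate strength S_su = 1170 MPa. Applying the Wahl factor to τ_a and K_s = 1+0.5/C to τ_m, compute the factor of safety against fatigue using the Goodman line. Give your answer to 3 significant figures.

1.91

C = D/d = 123.0/11.7 = 10.5128; K_W = (4C−1)/(4C−4)+0.615/C = 1.1373; K_s = 1+0.5/C = 1.0476
F_a = (F_max−F_min)/2 = 487.5 N; F_m = (F_max+F_min)/2 = 702.5 N
τ_a = K_W·8F_aD/(πd³) = 1.1373 × 95.337 = 108.43 MPa
τ_m = K_s·8F_mD/(πd³) = 1.0476 × 137.38 = 143.92 MPa
Goodman: 1/n_f = τ_a/S_se + τ_m/S_su = 108.43/271 + 143.92/1170 = 0.40011 + 0.12301 = 0.52312
n_f = 1/0.52312 = 1.912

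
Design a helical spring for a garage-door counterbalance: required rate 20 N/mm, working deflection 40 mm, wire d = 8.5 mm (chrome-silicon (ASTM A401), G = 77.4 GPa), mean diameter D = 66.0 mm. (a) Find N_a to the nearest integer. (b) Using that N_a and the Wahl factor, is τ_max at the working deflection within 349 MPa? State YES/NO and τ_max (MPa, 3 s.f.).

(a) 9 coils; (b) YES, τ_max = 254 MPa

N_a = Gd⁴/(8D³k) = (77.4×10³)(8.5⁴)/(8·66.0³·20) = 8.783 → N_a = 9
Actual rate k = Gd⁴/(8D³·9) = 19.519 N/mm
Working load F = kδ = 19.519·40 = 780.75 N
C = 66.0/8.5 = 7.7647; K_W = (4C−1)/(4C−4)+0.615/C = 1.1901
τ_max = K_W·8FD/(πd³) = 1.1901·213.67 = 254.28 MPa
τ_max ≤ 349 MPa → acceptable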